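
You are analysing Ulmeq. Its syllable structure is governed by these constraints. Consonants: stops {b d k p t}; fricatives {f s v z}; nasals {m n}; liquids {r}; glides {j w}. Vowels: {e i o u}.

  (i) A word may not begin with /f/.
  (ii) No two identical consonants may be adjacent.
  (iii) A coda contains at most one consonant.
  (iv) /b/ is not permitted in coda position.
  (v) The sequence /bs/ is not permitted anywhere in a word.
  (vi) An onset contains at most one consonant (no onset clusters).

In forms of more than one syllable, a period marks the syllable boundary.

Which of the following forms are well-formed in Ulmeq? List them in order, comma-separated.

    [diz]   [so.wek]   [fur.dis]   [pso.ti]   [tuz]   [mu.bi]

[diz], [so.wek], [tuz], [mu.bi]

[diz] — σ1 onset /d/, coda /z/ ok → well-formed
[so.wek] — σ1 onset /s/, coda /∅/ ok; σ2 onset /w/, coda /k/ ok → well-formed
[fur.dis] — violates constraint (i): word begins with /f/ → ill-formed
[pso.ti] — violates constraint (vi): syllable 1 onset /ps/ has 2 consonants (> 1) → ill-formed
[tuz] — σ1 onset /t/, coda /z/ ok → well-formed
[mu.bi] — σ1 onset /m/, coda /∅/ ok; σ2 onset /b/, coda /∅/ ok → well-formed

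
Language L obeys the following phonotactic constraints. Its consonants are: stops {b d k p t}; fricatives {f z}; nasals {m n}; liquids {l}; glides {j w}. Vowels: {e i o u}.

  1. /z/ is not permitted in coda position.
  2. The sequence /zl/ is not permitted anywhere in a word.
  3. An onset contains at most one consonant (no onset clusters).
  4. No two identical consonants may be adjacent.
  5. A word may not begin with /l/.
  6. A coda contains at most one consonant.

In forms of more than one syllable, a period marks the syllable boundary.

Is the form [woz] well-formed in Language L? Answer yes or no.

[woz] — violates constraint 1: syllable 1 coda contains /z/ → ill-formed

no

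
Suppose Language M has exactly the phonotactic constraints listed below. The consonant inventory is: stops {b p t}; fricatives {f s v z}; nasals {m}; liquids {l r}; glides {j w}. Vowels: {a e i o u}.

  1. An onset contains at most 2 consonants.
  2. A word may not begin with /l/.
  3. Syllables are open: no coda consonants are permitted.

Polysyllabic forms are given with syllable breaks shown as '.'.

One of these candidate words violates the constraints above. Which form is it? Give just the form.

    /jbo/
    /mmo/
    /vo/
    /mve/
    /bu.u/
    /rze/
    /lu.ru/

/jbo/ — σ1 onset /jb/ (2C), coda /∅/ ok → well-formed
/mmo/ — σ1 onset /mm/ (2C), coda /∅/ ok → well-formed
/vo/ — σ1 onset /v/, coda /∅/ ok → well-formed
/mve/ — σ1 onset /mv/ (2C), coda /∅/ ok → well-formed
/bu.u/ — σ1 onset /b/, coda /∅/ ok; σ2 onset /∅/, coda /∅/ ok → well-formed
/rze/ — σ1 onset /rz/ (2C), coda /∅/ ok → well-formed
/lu.ru/ — violates constraint 2: word begins with /l/ → ill-formed

/lu.ru/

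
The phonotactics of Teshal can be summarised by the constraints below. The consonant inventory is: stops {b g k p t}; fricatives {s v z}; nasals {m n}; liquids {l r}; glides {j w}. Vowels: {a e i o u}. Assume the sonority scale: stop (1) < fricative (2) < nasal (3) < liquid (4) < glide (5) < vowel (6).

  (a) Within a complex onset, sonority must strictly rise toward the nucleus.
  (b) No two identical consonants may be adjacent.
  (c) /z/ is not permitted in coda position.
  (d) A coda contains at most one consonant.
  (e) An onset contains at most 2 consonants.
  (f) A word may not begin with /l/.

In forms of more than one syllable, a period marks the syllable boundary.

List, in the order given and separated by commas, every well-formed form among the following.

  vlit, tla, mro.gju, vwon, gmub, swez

vlit — σ1 onset /vl/ (2→4 rises), coda /t/ ok → well-formed
tla — σ1 onset /tl/ (1→4 rises), coda /∅/ ok → well-formed
mro.gju — σ1 onset /mr/ (3→4 rises), coda /∅/ ok; σ2 onset /gj/ (1→5 rises), coda /∅/ ok → well-formed
vwon — σ1 onset /vw/ (2→5 rises), coda /n/ ok → well-formed
gmub — σ1 onset /gm/ (1→3 rises), coda /b/ ok → well-formed
swez — violates constraint (c): syllable 1 coda contains /z/ → ill-formed

vlit, tla, mro.gju, vwon, gmub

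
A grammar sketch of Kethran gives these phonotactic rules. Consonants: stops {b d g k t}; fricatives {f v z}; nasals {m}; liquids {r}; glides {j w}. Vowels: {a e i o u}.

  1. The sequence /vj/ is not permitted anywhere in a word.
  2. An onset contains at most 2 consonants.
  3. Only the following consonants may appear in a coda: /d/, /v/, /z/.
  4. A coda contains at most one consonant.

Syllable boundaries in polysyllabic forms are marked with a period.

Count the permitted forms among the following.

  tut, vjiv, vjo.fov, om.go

0

tut — violates constraint 3: syllable 1 coda contains /t/, which is not a licensed coda consonant → not permitted
vjiv — violates constraint 1: contains banned sequence /vj/ → not permitted
vjo.fov — violates constraint 1: contains banned sequence /vj/ → not permitted
om.go — violates constraint 3: syllable 1 coda contains /m/, which is not a licensed coda consonant → not permitted
No form is permitted → 0.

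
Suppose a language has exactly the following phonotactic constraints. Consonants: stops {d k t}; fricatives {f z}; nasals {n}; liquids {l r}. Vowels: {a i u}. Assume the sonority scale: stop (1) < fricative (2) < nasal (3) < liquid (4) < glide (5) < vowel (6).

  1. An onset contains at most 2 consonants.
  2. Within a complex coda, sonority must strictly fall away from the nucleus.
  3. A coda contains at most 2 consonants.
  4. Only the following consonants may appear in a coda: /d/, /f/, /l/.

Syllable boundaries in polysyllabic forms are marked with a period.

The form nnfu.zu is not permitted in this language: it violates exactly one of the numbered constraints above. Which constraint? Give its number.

nnfu.zu: syllable 1 onset /nnf/ has 3 consonants (> 2).
This is a violation of constraint 1: "An onset contains at most 2 consonants."
The remaining constraints (2, 3, 4) are satisfied.

1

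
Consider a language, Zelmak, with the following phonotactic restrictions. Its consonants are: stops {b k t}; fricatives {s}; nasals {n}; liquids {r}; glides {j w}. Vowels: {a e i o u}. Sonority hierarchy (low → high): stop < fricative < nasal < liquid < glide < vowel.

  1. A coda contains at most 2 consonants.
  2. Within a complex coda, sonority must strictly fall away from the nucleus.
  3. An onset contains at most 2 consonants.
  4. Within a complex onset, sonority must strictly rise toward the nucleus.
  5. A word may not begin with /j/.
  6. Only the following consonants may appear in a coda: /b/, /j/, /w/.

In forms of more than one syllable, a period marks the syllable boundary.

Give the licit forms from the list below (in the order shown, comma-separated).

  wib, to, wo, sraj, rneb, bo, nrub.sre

wib, to, wo, sraj, bo, nrub.sre

wib — σ1 onset /w/, coda /b/ ok → licit
to — σ1 onset /t/, coda /∅/ ok → licit
wo — σ1 onset /w/, coda /∅/ ok → licit
sraj — σ1 onset /sr/ (2→4 rises), coda /j/ ok → licit
rneb — violates constraint 4: syllable 1 onset /rn/: /r/ (liquid, 4) → /n/ (nasal, 3) does not rise → illicit
bo — σ1 onset /b/, coda /∅/ ok → licit
nrub.sre — σ1 onset /nr/ (3→4 rises), coda /b/ ok; σ2 onset /sr/ (2→4 rises), coda /∅/ ok → licit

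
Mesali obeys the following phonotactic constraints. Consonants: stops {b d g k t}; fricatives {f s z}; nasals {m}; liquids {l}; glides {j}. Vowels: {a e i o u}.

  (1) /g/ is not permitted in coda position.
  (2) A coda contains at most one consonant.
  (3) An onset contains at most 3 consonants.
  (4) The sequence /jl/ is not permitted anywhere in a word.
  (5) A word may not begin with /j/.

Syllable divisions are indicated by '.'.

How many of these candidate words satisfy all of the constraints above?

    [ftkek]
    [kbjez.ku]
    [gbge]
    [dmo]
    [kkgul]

[ftkek] — σ1 onset /ftk/ (3C), coda /k/ ok → well-formed
[kbjez.ku] — σ1 onset /kbj/ (3C), coda /z/ ok; σ2 onset /k/, coda /∅/ ok → well-formed
[gbge] — σ1 onset /gbg/ (3C), coda /∅/ ok → well-formed
[dmo] — σ1 onset /dm/ (2C), coda /∅/ ok → well-formed
[kkgul] — σ1 onset /kkg/ (3C), coda /l/ ok → well-formed
Well-formed: [ftkek], [kbjez.ku], [gbge], [dmo], [kkgul] → 5.

5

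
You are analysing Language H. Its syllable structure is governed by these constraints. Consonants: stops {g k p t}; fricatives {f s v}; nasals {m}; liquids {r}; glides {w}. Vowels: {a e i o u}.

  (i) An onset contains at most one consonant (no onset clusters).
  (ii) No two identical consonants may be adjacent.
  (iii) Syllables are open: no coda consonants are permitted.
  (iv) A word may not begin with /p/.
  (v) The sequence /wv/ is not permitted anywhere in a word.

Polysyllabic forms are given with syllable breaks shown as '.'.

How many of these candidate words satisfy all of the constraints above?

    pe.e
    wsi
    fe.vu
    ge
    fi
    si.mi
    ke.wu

pe.e — violates constraint (iv): word begins with /p/ → ill-formed
wsi — violates constraint (i): syllable 1 onset /ws/ has 2 consonants (> 1) → ill-formed
fe.vu — σ1 onset /f/, coda /∅/ ok; σ2 onset /v/, coda /∅/ ok → well-formed
ge — σ1 onset /g/, coda /∅/ ok → well-formed
fi — σ1 onset /f/, coda /∅/ ok → well-formed
si.mi — σ1 onset /s/, coda /∅/ ok; σ2 onset /m/, coda /∅/ ok → well-formed
ke.wu — σ1 onset /k/, coda /∅/ ok; σ2 onset /w/, coda /∅/ ok → well-formed
Well-formed: fe.vu, ge, fi, si.mi, ke.wu → 5.

5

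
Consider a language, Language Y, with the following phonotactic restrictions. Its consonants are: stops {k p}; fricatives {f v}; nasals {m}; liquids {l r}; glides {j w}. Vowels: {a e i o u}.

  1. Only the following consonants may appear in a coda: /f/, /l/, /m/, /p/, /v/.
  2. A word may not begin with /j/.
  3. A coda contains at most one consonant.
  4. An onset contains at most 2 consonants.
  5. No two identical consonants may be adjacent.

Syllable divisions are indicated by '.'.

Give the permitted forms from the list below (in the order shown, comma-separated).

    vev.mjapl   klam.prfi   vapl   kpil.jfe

kpil.jfe

vev.mjapl — violates constraint 3: syllable 2 coda /pl/ has 2 consonants (> 1) → not permitted
klam.prfi — violates constraint 4: syllable 2 onset /prf/ has 3 consonants (> 2) → not permitted
vapl — violates constraint 3: syllable 1 coda /pl/ has 2 consonants (> 1) → not permitted
kpil.jfe — σ1 onset /kp/ (2C), coda /l/ ok; σ2 onset /jf/ (2C), coda /∅/ ok → permitted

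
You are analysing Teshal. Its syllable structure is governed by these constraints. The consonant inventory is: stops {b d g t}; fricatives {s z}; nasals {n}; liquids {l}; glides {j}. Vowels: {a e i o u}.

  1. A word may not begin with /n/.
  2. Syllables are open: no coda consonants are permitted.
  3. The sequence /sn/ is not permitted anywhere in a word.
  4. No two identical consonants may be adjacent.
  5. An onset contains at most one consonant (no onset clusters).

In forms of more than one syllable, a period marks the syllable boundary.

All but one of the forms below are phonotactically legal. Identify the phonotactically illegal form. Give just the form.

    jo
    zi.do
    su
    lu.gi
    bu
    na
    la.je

na

jo — σ1 onset /j/, coda /∅/ ok → phonotactically legal
zi.do — σ1 onset /z/, coda /∅/ ok; σ2 onset /d/, coda /∅/ ok → phonotactically legal
su — σ1 onset /s/, coda /∅/ ok → phonotactically legal
lu.gi — σ1 onset /l/, coda /∅/ ok; σ2 onset /g/, coda /∅/ ok → phonotactically legal
bu — σ1 onset /b/, coda /∅/ ok → phonotactically legal
na — violates constraint 1: word begins with /n/ → phonotactically illegal
la.je — σ1 onset /l/, coda /∅/ ok; σ2 onset /j/, coda /∅/ ok → phonotactically legal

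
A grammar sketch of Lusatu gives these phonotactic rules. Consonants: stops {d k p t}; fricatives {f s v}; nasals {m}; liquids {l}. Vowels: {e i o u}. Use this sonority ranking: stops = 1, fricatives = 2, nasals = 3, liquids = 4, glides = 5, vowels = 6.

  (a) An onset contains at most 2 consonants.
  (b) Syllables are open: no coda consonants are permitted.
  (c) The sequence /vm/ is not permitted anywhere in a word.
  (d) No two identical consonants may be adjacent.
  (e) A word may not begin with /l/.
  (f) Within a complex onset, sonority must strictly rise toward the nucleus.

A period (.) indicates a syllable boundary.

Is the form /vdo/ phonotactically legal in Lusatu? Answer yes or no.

/vdo/ — violates constraint (f): syllable 1 onset /vd/: /v/ (fricative, 2) → /d/ (stop, 1) does not rise → phonotactically illegal

no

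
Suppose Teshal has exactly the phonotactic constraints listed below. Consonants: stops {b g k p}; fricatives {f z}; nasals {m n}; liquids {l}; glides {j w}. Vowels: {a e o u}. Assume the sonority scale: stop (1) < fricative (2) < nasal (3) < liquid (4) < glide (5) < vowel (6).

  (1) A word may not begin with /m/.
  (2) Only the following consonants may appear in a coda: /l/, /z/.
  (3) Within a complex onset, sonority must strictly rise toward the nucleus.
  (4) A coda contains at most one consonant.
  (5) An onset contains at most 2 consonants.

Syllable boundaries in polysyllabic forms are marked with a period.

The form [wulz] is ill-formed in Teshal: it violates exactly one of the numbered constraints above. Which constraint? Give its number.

4

[wulz]: syllable 1 coda /lz/ has 2 consonants (> 1).
This is a violation of constraint 4: "A coda contains at most one consonant."
The remaining constraints (1, 2, 3, 5) are satisfied.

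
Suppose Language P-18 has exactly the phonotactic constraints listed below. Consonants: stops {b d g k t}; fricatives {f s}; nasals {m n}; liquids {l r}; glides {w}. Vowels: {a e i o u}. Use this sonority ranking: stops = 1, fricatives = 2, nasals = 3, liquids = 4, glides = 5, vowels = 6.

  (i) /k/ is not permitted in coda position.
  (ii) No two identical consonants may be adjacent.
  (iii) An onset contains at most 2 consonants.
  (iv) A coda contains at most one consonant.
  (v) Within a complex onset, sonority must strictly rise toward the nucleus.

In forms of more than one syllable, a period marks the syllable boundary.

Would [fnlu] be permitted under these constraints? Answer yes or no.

[fnlu] — violates constraint (iii): syllable 1 onset /fnl/ has 3 consonants (> 2) → not permitted

no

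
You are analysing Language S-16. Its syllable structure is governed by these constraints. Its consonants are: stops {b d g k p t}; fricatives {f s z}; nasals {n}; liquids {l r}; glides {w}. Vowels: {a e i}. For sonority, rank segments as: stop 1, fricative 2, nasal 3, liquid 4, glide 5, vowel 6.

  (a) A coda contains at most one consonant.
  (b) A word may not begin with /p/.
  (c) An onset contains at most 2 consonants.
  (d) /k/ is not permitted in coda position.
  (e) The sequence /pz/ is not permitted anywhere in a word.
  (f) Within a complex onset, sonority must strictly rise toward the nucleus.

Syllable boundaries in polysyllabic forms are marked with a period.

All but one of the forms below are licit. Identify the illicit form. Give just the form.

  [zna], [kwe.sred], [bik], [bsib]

[bik]

[zna] — σ1 onset /zn/ (2→3 rises), coda /∅/ ok → licit
[kwe.sred] — σ1 onset /kw/ (1→5 rises), coda /∅/ ok; σ2 onset /sr/ (2→4 rises), coda /d/ ok → licit
[bik] — violates constraint (d): syllable 1 coda contains /k/ → illicit
[bsib] — σ1 onset /bs/ (1→2 rises), coda /b/ ok → licit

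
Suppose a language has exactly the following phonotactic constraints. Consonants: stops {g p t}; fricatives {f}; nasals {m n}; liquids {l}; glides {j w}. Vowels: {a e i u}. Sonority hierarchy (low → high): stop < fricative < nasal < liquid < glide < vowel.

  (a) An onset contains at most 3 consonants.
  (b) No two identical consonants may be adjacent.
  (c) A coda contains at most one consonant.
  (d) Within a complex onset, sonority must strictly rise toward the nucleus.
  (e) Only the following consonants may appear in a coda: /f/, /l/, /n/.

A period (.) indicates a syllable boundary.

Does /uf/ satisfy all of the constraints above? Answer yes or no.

yes

/uf/ — σ1 onset /∅/, coda /f/ ok → licit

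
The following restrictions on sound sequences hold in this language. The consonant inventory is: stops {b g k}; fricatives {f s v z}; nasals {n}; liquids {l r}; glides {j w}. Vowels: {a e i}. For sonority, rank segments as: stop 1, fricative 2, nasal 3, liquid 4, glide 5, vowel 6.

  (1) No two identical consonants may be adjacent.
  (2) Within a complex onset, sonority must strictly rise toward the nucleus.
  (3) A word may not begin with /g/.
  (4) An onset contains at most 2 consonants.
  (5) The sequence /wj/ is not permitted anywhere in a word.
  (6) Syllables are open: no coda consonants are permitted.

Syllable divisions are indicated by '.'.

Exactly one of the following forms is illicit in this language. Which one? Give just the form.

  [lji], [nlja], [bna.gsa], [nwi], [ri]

[nlja]

[lji] — σ1 onset /lj/ (4→5 rises), coda /∅/ ok → licit
[nlja] — violates constraint 4: syllable 1 onset /nlj/ has 3 consonants (> 2) → illicit
[bna.gsa] — σ1 onset /bn/ (1→3 rises), coda /∅/ ok; σ2 onset /gs/ (1→2 rises), coda /∅/ ok → licit
[nwi] — σ1 onset /nw/ (3→5 rises), coda /∅/ ok → licit
[ri] — σ1 onset /r/, coda /∅/ ok → licit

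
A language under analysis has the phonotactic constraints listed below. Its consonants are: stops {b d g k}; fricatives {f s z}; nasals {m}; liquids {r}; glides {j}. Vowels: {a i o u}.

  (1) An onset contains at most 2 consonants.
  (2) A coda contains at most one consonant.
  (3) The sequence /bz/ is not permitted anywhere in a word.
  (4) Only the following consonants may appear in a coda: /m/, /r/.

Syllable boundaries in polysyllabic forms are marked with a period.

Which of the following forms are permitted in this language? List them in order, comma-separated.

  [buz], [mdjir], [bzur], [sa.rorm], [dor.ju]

[dor.ju]

[buz] — violates constraint 4: syllable 1 coda contains /z/, which is not a licensed coda consonant → not permitted
[mdjir] — violates constraint 1: syllable 1 onset /mdj/ has 3 consonants (> 2) → not permitted
[bzur] — violates constraint 3: contains banned sequence /bz/ → not permitted
[sa.rorm] — violates constraint 2: syllable 2 coda /rm/ has 2 consonants (> 1) → not permitted
[dor.ju] — σ1 onset /d/, coda /r/ ok; σ2 onset /j/, coda /∅/ ok → permitted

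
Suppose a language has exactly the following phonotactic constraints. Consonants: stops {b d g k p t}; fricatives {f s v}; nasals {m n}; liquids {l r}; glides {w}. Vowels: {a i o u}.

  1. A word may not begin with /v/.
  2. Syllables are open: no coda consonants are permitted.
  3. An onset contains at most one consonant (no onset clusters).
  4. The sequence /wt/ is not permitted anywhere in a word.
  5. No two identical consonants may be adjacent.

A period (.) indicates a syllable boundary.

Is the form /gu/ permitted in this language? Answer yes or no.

/gu/ — σ1 onset /g/, coda /∅/ ok → permitted

yes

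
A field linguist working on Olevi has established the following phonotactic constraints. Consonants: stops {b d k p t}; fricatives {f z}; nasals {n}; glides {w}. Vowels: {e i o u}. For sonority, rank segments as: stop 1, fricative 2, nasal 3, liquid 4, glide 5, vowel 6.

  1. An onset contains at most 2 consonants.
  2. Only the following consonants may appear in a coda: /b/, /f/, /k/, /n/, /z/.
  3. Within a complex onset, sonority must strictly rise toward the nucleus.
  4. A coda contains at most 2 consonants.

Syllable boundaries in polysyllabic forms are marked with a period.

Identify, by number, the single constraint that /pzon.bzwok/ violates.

/pzon.bzwok/: syllable 2 onset /bzw/ has 3 consonants (> 2).
This is a violation of constraint 1: "An onset contains at most 2 consonants."
The remaining constraints (2, 3, 4) are satisfied.

1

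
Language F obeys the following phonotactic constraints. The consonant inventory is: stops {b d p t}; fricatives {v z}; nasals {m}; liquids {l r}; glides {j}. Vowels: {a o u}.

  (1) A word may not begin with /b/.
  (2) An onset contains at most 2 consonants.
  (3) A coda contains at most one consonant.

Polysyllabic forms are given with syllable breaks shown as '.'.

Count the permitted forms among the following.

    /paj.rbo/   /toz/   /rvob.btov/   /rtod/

4

/paj.rbo/ — σ1 onset /p/, coda /j/ ok; σ2 onset /rb/ (2C), coda /∅/ ok → permitted
/toz/ — σ1 onset /t/, coda /z/ ok → permitted
/rvob.btov/ — σ1 onset /rv/ (2C), coda /b/ ok; σ2 onset /bt/ (2C), coda /v/ ok → permitted
/rtod/ — σ1 onset /rt/ (2C), coda /d/ ok → permitted
Permitted: /paj.rbo/, /toz/, /rvob.btov/, /rtod/ → 4.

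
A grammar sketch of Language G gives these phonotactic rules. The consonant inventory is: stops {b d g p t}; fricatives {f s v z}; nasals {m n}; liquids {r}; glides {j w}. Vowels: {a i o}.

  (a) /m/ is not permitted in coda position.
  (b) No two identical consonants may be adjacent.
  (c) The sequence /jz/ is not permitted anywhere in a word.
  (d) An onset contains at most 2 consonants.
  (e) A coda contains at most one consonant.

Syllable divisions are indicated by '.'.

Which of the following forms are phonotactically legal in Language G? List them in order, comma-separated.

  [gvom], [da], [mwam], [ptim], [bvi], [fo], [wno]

[da], [bvi], [fo], [wno]

[gvom] — violates constraint (a): syllable 1 coda contains /m/ → phonotactically illegal
[da] — σ1 onset /d/, coda /∅/ ok → phonotactically legal
[mwam] — violates constraint (a): syllable 1 coda contains /m/ → phonotactically illegal
[ptim] — violates constraint (a): syllable 1 coda contains /m/ → phonotactically illegal
[bvi] — σ1 onset /bv/ (2C), coda /∅/ ok → phonotactically legal
[fo] — σ1 onset /f/, coda /∅/ ok → phonotactically legal
[wno] — σ1 onset /wn/ (2C), coda /∅/ ok → phonotactically legal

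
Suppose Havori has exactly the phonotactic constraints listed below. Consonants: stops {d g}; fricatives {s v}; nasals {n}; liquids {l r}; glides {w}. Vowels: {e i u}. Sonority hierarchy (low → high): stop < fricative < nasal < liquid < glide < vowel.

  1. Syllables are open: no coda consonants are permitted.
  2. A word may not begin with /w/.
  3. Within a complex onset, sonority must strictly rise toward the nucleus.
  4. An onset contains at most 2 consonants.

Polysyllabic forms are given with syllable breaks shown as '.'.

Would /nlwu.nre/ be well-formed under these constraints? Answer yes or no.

/nlwu.nre/ — violates constraint 4: syllable 1 onset /nlw/ has 3 consonants (> 2) → ill-formed

no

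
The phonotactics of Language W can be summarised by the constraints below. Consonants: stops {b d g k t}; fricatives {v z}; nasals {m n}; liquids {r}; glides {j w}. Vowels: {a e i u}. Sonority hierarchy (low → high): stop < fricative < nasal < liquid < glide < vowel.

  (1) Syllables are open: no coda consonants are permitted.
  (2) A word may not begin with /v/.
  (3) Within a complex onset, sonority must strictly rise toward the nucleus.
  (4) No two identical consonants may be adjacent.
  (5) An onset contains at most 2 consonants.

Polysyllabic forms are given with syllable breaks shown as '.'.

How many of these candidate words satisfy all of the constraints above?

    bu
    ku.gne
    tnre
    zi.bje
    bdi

bu — σ1 onset /b/, coda /∅/ ok → phonotactically legal
ku.gne — σ1 onset /k/, coda /∅/ ok; σ2 onset /gn/ (1→3 rises), coda /∅/ ok → phonotactically legal
tnre — violates constraint 5: syllable 1 onset /tnr/ has 3 consonants (> 2) → phonotactically illegal
zi.bje — σ1 onset /z/, coda /∅/ ok; σ2 onset /bj/ (1→5 rises), coda /∅/ ok → phonotactically legal
bdi — violates constraint 3: syllable 1 onset /bd/: /b/ (stop, 1) → /d/ (stop, 1) does not rise → phonotactically illegal
Phonotactically legal: bu, ku.gne, zi.bje → 3.

3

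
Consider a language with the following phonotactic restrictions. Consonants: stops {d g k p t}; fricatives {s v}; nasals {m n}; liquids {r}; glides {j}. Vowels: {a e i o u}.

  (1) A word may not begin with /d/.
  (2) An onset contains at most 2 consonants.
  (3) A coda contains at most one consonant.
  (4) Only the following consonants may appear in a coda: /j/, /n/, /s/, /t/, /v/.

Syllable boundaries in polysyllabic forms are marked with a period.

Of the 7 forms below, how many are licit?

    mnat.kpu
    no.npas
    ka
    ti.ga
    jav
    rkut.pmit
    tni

7

mnat.kpu — σ1 onset /mn/ (2C), coda /t/ ok; σ2 onset /kp/ (2C), coda /∅/ ok → licit
no.npas — σ1 onset /n/, coda /∅/ ok; σ2 onset /np/ (2C), coda /s/ ok → licit
ka — σ1 onset /k/, coda /∅/ ok → licit
ti.ga — σ1 onset /t/, coda /∅/ ok; σ2 onset /g/, coda /∅/ ok → licit
jav — σ1 onset /j/, coda /v/ ok → licit
rkut.pmit — σ1 onset /rk/ (2C), coda /t/ ok; σ2 onset /pm/ (2C), coda /t/ ok → licit
tni — σ1 onset /tn/ (2C), coda /∅/ ok → licit
Licit: mnat.kpu, no.npas, ka, ti.ga, jav, rkut.pmit, tni → 7.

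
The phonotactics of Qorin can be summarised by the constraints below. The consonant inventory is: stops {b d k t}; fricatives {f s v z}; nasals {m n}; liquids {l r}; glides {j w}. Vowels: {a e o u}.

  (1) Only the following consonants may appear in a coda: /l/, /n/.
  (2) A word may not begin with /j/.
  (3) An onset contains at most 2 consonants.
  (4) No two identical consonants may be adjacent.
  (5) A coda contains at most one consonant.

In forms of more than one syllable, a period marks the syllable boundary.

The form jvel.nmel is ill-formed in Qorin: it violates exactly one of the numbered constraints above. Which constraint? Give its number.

jvel.nmel: word begins with /j/.
This is a violation of constraint 2: "A word may not begin with /j/."
The remaining constraints (1, 3, 4, 5) are satisfied.

2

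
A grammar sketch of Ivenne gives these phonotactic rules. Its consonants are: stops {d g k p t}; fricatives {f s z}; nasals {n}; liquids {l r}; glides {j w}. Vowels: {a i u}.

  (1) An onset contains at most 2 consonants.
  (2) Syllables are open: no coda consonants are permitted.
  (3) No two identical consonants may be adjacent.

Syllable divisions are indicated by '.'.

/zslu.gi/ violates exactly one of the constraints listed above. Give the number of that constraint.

/zslu.gi/: syllable 1 onset /zsl/ has 3 consonants (> 2).
This is a violation of constraint 1: "An onset contains at most 2 consonants."
The remaining constraints (2, 3) are satisfied.

1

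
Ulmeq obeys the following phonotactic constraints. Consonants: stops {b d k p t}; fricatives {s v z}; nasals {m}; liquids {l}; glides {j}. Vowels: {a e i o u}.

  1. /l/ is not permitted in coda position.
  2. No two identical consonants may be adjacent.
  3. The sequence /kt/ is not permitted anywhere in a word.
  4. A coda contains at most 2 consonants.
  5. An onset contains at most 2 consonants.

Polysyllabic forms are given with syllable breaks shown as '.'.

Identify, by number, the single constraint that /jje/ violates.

/jje/: adjacent identical consonants /jj/.
This is a violation of constraint 2: "No two identical consonants may be adjacent."
The remaining constraints (1, 3, 4, 5) are satisfied.

2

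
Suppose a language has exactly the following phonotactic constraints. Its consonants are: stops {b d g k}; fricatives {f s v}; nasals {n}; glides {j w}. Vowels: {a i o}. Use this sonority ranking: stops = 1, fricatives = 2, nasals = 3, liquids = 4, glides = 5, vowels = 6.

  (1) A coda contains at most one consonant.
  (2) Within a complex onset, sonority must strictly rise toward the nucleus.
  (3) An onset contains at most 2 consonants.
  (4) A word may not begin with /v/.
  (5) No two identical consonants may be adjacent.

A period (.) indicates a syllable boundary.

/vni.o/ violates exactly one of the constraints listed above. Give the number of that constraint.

/vni.o/: word begins with /v/.
This is a violation of constraint 4: "A word may not begin with /v/."
The remaining constraints (1, 2, 3, 5) are satisfied.

4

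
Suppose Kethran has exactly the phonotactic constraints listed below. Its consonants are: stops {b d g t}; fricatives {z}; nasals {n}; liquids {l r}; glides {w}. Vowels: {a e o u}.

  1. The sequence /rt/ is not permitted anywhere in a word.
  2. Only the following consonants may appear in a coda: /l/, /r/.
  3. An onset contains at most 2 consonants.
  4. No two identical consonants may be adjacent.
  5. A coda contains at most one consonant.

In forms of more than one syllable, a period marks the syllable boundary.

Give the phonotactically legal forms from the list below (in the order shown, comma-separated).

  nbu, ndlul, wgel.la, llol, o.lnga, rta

nbu — σ1 onset /nb/ (2C), coda /∅/ ok → phonotactically legal
ndlul — violates constraint 3: syllable 1 onset /ndl/ has 3 consonants (> 2) → phonotactically illegal
wgel.la — violates constraint 4: adjacent identical consonants /ll/ → phonotactically illegal
llol — violates constraint 4: adjacent identical consonants /ll/ → phonotactically illegal
o.lnga — violates constraint 3: syllable 2 onset /lng/ has 3 consonants (> 2) → phonotactically illegal
rta — violates constraint 1: contains banned sequence /rt/ → phonotactically illegal

nbu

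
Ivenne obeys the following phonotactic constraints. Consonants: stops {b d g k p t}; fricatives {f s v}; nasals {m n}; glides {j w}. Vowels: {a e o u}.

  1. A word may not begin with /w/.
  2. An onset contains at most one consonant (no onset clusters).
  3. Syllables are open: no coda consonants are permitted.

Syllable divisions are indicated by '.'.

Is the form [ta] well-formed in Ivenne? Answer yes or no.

[ta] — σ1 onset /t/, coda /∅/ ok → well-formed

yes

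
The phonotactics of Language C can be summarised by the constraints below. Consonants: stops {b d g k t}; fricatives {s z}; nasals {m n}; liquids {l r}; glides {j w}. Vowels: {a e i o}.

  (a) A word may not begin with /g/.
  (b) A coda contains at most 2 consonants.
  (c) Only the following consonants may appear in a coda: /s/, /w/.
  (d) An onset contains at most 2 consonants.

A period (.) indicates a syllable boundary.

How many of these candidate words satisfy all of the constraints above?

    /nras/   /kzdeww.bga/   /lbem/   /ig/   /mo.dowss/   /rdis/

2

/nras/ — σ1 onset /nr/ (2C), coda /s/ ok → permitted
/kzdeww.bga/ — violates constraint (d): syllable 1 onset /kzd/ has 3 consonants (> 2) → not permitted
/lbem/ — violates constraint (c): syllable 1 coda contains /m/, which is not a licensed coda consonant → not permitted
/ig/ — violates constraint (c): syllable 1 coda contains /g/, which is not a licensed coda consonant → not permitted
/mo.dowss/ — violates constraint (b): syllable 2 coda /wss/ has 3 consonants (> 2) → not permitted
/rdis/ — σ1 onset /rd/ (2C), coda /s/ ok → permitted
Permitted: /nras/, /rdis/ → 2.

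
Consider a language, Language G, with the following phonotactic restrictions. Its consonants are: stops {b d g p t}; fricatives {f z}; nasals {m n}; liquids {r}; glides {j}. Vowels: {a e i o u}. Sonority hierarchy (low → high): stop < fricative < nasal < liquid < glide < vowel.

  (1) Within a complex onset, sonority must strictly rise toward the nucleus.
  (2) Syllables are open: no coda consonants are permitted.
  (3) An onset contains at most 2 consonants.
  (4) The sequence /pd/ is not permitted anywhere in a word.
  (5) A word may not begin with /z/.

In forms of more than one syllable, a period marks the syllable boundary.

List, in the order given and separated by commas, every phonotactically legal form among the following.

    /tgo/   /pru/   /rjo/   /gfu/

/tgo/ — violates constraint 1: syllable 1 onset /tg/: /t/ (stop, 1) → /g/ (stop, 1) does not rise → phonotactically illegal
/pru/ — σ1 onset /pr/ (1→4 rises), coda /∅/ ok → phonotactically legal
/rjo/ — σ1 onset /rj/ (4→5 rises), coda /∅/ ok → phonotactically legal
/gfu/ — σ1 onset /gf/ (1→2 rises), coda /∅/ ok → phonotactically legal

/pru/, /rjo/, /gfu/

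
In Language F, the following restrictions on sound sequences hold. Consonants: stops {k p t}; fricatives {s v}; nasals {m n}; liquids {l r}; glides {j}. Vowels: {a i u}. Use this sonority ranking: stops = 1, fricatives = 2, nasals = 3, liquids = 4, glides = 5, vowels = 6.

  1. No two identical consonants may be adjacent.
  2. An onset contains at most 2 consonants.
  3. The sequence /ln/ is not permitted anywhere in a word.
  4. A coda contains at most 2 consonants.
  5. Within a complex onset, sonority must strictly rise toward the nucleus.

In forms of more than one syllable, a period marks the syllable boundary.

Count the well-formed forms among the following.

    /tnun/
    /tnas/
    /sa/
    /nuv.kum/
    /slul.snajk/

/tnun/ — σ1 onset /tn/ (1→3 rises), coda /n/ ok → well-formed
/tnas/ — σ1 onset /tn/ (1→3 rises), coda /s/ ok → well-formed
/sa/ — σ1 onset /s/, coda /∅/ ok → well-formed
/nuv.kum/ — σ1 onset /n/, coda /v/ ok; σ2 onset /k/, coda /m/ ok → well-formed
/slul.snajk/ — σ1 onset /sl/ (2→4 rises), coda /l/ ok; σ2 onset /sn/ (2→3 rises), coda /jk/ (2C) ok → well-formed
Well-formed: /tnun/, /tnas/, /sa/, /nuv.kum/, /slul.snajk/ → 5.

5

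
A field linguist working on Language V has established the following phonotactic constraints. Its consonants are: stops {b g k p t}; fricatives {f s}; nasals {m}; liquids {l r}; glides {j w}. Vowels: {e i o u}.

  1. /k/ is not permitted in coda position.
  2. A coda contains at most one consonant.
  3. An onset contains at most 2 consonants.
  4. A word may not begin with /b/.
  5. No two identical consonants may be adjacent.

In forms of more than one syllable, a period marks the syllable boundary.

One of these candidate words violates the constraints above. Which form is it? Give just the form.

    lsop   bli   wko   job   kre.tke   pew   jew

lsop — σ1 onset /ls/ (2C), coda /p/ ok → phonotactically legal
bli — violates constraint 4: word begins with /b/ → phonotactically illegal
wko — σ1 onset /wk/ (2C), coda /∅/ ok → phonotactically legal
job — σ1 onset /j/, coda /b/ ok → phonotactically legal
kre.tke — σ1 onset /kr/ (2C), coda /∅/ ok; σ2 onset /tk/ (2C), coda /∅/ ok → phonotactically legal
pew — σ1 onset /p/, coda /w/ ok → phonotactically legal
jew — σ1 onset /j/, coda /w/ ok → phonotactically legal

bli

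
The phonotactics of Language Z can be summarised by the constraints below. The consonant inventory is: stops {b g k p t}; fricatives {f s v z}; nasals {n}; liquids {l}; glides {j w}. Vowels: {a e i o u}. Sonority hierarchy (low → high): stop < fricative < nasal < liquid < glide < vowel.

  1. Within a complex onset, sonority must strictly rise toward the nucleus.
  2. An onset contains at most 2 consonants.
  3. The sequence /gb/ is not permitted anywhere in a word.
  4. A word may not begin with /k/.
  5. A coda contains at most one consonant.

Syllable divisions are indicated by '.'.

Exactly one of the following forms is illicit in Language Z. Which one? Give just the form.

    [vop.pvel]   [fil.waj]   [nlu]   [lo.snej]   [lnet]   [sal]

[lnet]

[vop.pvel] — σ1 onset /v/, coda /p/ ok; σ2 onset /pv/ (1→2 rises), coda /l/ ok → licit
[fil.waj] — σ1 onset /f/, coda /l/ ok; σ2 onset /w/, coda /j/ ok → licit
[nlu] — σ1 onset /nl/ (3→4 rises), coda /∅/ ok → licit
[lo.snej] — σ1 onset /l/, coda /∅/ ok; σ2 onset /sn/ (2→3 rises), coda /j/ ok → licit
[lnet] — violates constraint 1: syllable 1 onset /ln/: /l/ (liquid, 4) → /n/ (nasal, 3) does not rise → illicit
[sal] — σ1 onset /s/, coda /l/ ok → licit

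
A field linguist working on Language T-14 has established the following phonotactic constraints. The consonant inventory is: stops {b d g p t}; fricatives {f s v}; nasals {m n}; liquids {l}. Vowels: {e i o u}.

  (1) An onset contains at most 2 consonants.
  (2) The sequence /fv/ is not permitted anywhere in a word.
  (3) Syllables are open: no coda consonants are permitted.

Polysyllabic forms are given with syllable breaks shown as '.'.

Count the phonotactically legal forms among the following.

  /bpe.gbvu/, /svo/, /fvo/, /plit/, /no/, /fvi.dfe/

/bpe.gbvu/ — violates constraint 1: syllable 2 onset /gbv/ has 3 consonants (> 2) → phonotactically illegal
/svo/ — σ1 onset /sv/ (2C), coda /∅/ ok → phonotactically legal
/fvo/ — violates constraint 2: contains banned sequence /fv/ → phonotactically illegal
/plit/ — violates constraint 3: syllable 1 coda /t/ has 1 consonant (> 0) → phonotactically illegal
/no/ — σ1 onset /n/, coda /∅/ ok → phonotactically legal
/fvi.dfe/ — violates constraint 2: contains banned sequence /fv/ → phonotactically illegal
Phonotactically legal: /svo/, /no/ → 2.

2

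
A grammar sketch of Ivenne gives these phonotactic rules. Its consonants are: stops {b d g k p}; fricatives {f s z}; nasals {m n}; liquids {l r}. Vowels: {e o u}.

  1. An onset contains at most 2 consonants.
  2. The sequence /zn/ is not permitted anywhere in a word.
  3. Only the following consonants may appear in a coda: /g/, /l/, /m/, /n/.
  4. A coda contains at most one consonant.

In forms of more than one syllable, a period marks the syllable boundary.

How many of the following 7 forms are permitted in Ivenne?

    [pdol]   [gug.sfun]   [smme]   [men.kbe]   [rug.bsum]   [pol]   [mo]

6

[pdol] — σ1 onset /pd/ (2C), coda /l/ ok → permitted
[gug.sfun] — σ1 onset /g/, coda /g/ ok; σ2 onset /sf/ (2C), coda /n/ ok → permitted
[smme] — violates constraint 1: syllable 1 onset /smm/ has 3 consonants (> 2) → not permitted
[men.kbe] — σ1 onset /m/, coda /n/ ok; σ2 onset /kb/ (2C), coda /∅/ ok → permitted
[rug.bsum] — σ1 onset /r/, coda /g/ ok; σ2 onset /bs/ (2C), coda /m/ ok → permitted
[pol] — σ1 onset /p/, coda /l/ ok → permitted
[mo] — σ1 onset /m/, coda /∅/ ok → permitted
Permitted: [pdol], [gug.sfun], [men.kbe], [rug.bsum], [pol], [mo] → 6.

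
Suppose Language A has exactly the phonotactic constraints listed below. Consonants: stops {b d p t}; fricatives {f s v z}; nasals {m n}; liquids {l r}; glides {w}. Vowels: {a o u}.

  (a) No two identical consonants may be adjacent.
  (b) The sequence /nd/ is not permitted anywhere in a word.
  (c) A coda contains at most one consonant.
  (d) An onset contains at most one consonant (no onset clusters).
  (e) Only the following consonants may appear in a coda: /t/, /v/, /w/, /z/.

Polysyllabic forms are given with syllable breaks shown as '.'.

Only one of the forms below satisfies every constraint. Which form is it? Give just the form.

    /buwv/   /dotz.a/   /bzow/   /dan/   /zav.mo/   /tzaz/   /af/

/buwv/ — violates constraint (c): syllable 1 coda /wv/ has 2 consonants (> 1) → illicit
/dotz.a/ — violates constraint (c): syllable 1 coda /tz/ has 2 consonants (> 1) → illicit
/bzow/ — violates constraint (d): syllable 1 onset /bz/ has 2 consonants (> 1) → illicit
/dan/ — violates constraint (e): syllable 1 coda contains /n/, which is not a licensed coda consonant → illicit
/zav.mo/ — σ1 onset /z/, coda /v/ ok; σ2 onset /m/, coda /∅/ ok → licit
/tzaz/ — violates constraint (d): syllable 1 onset /tz/ has 2 consonants (> 1) → illicit
/af/ — violates constraint (e): syllable 1 coda contains /f/, which is not a licensed coda consonant → illicit

/zav.mo/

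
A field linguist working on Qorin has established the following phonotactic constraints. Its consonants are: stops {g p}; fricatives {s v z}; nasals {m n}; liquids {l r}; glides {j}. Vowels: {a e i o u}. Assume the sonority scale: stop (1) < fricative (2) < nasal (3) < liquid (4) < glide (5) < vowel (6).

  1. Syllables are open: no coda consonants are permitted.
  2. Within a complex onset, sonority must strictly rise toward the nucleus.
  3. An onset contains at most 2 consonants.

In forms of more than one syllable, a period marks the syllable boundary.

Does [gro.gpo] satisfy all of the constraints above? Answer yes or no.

no

[gro.gpo] — violates constraint 2: syllable 2 onset /gp/: /g/ (stop, 1) → /p/ (stop, 1) does not rise → not permitted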